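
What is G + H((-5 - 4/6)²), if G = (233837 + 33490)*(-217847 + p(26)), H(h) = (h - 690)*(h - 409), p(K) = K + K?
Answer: -4716001117133/81 ≈ -5.8222e+10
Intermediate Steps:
p(K) = 2*K
H(h) = (-690 + h)*(-409 + h)
G = -58222483965 (G = (233837 + 33490)*(-217847 + 2*26) = 267327*(-217847 + 52) = 267327*(-217795) = -58222483965)
G + H((-5 - 4/6)²) = -58222483965 + (282210 + ((-5 - 4/6)²)² - 1099*(-5 - 4/6)²) = -58222483965 + (282210 + ((-5 - 4*⅙)²)² - 1099*(-5 - 4*⅙)²) = -58222483965 + (282210 + ((-5 - ⅔)²)² - 1099*(-5 - ⅔)²) = -58222483965 + (282210 + ((-17/3)²)² - 1099*(-17/3)²) = -58222483965 + (282210 + (289/9)² - 1099*289/9) = -58222483965 + (282210 + 83521/81 - 317611/9) = -58222483965 + 20084032/81 = -4716001117133/81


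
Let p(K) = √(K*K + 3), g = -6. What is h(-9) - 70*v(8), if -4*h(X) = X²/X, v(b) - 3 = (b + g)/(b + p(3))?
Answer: -11923/52 + 70*√3/13 ≈ -219.96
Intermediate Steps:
p(K) = √(3 + K²) (p(K) = √(K² + 3) = √(3 + K²))
v(b) = 3 + (-6 + b)/(b + 2*√3) (v(b) = 3 + (b - 6)/(b + √(3 + 3²)) = 3 + (-6 + b)/(b + √(3 + 9)) = 3 + (-6 + b)/(b + √12) = 3 + (-6 + b)/(b + 2*√3))
h(X) = -X/4 (h(X) = -X²/(4*X) = -X/4)
h(-9) - 70*v(8) = -¼*(-9) - 140*(-3 + 2*8 + 3*√3)/(8 + 2*√3) = 9/4 - 140*(-3 + 16 + 3*√3)/(8 + 2*√3) = 9/4 - 140*(13 + 3*√3)/(8 + 2*√3)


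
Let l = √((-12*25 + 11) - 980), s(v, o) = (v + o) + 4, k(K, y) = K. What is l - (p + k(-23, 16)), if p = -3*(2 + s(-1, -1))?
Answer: 35 + 3*I*√141 ≈ 35.0 + 35.623*I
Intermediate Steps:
s(v, o) = 4 + o + v (s(v, o) = (o + v) + 4 = 4 + o + v)
l = 3*I*√141 (l = √((-300 + 11) - 980) = √(-289 - 980) = √(-1269) = 3*I*√141 ≈ 35.623*I)
p = -12 (p = -3*(2 + (4 - 1 - 1)) = -3*(2 + 2) = -3*4 = -12)
l - (p + k(-23, 16)) = 3*I*√141 - (-12 - 23) = 3*I*√141 - 1*(-35) = 3*I*√141 + 35 = 35 + 3*I*√141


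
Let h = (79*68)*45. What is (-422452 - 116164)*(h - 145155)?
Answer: -52022226360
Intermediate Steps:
h = 241740 (h = 5372*45 = 241740)
(-422452 - 116164)*(h - 145155) = (-422452 - 116164)*(241740 - 145155) = -538616*96585 = -52022226360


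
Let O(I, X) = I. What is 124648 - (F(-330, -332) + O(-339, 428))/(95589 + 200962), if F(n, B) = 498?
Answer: 36964488889/296551 ≈ 1.2465e+5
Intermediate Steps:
124648 - (F(-330, -332) + O(-339, 428))/(95589 + 200962) = 124648 - (498 - 339)/(95589 + 200962) = 124648 - 159/296551 = 36964488889/296551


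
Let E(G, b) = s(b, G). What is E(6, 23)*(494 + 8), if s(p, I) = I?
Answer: 3012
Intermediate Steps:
E(G, b) = G
E(6, 23)*(494 + 8) = 6*(494 + 8) = 6*502 = 3012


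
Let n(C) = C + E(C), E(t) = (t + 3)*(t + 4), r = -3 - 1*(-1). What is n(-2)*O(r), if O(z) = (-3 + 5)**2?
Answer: 0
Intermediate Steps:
r = -2 (r = -3 + 1 = -2)
E(t) = (3 + t)*(4 + t)
n(C) = 12 + C**2 + 8*C (n(C) = C + (12 + C**2 + 7*C) = 12 + C**2 + 8*C)
O(z) = 4 (O(z) = 2**2 = 4)
n(-2)*O(r) = (12 + (-2)**2 + 8*(-2))*4 = (12 + 4 - 16)*4 = 0*4 = 0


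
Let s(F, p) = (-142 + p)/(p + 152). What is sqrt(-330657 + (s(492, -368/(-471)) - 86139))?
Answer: I*sqrt(2752902005435)/2570 ≈ 645.6*I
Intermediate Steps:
s(F, p) = (-142 + p)/(152 + p)
sqrt(-330657 + (s(492, -368/(-471)) - 86139)) = sqrt(-330657 + ((-142 - 368/(-471))/(152 - 368/(-471)) - 86139)) = sqrt(-330657 + ((-142 - 368*(-1/471))/(152 - 368*(-1/471)) - 86139)) = sqrt(-330657 + ((-142 + 368/471)/(152 + 368/471) - 86139)) = sqrt(-330657 + (-66514/471/(71960/471) - 86139)) = sqrt(-330657 + ((471/71960)*(-66514/471) - 86139)) = sqrt(-330657 + (-4751/5140 - 86139)) = sqrt(-330657 - 442759211/5140) = sqrt(-2142336191/5140) = I*sqrt(2752902005435)/2570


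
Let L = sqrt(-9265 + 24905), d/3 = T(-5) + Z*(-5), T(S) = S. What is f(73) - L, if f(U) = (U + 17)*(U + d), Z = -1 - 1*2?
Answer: 9270 - 2*sqrt(3910) ≈ 9144.9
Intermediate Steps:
Z = -3 (Z = -1 - 2 = -3)
d = 30 (d = 3*(-5 - 3*(-5)) = 3*(-5 + 15) = 3*10 = 30)
f(U) = (17 + U)*(30 + U) (f(U) = (U + 17)*(U + 30) = (17 + U)*(30 + U))
L = 2*sqrt(3910) (L = sqrt(15640) = 2*sqrt(3910) ≈ 125.06)
f(73) - L = (510 + 73**2 + 47*73) - 2*sqrt(3910) = (510 + 5329 + 3431) - 2*sqrt(3910) = 9270 - 2*sqrt(3910)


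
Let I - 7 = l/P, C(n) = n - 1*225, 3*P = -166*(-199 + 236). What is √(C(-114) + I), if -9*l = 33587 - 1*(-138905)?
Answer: I*√27385366110/9213 ≈ 17.962*I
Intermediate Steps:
P = -6142/3 (P = (-166*(-199 + 236))/3 = (-166*37)/3 = (⅓)*(-6142) = -6142/3 ≈ -2047.3)
l = -172492/9 (l = -(33587 - 1*(-138905))/9 = -(33587 + 138905)/9 = -⅑*172492 = -172492/9 ≈ -19166.)
C(n) = -225 + n (C(n) = n - 225 = -225 + n)
I = 150737/9213 (I = 7 - 172492/(9*(-6142/3)) = 7 - 172492/9*(-3/6142) = 7 + 86246/9213 = 150737/9213 ≈ 16.361)
√(C(-114) + I) = √((-225 - 114) + 150737/9213) = √(-339 + 150737/9213) = √(-2972470/9213) = I*√27385366110/9213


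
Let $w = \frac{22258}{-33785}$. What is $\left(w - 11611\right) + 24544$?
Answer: $\frac{436919147}{33785} \approx 12932.0$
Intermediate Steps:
$w = - \frac{22258}{33785}$ ($w = 22258 \left(- \frac{1}{33785}\right) = - \frac{22258}{33785} \approx -0.65881$)
$\left(w - 11611\right) + 24544 = \left(- \frac{22258}{33785} - 11611\right) + 24544 = - \frac{392299893}{33785} + 24544 = \frac{436919147}{33785}$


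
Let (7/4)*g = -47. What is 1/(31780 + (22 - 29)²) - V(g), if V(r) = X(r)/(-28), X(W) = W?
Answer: -213702/222803 ≈ -0.95915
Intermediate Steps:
g = -188/7 (g = (4/7)*(-47) = -188/7 ≈ -26.857)
V(r) = -r/28 (V(r) = r/(-28) = r*(-1/28) = -r/28)
1/(31780 + (22 - 29)²) - V(g) = 1/(31780 + (22 - 29)²) - (-1)*(-188)/(28*7) = 1/(31780 + (-7)²) - 1*47/49 = 1/(31780 + 49) - 47/49 = 1/31829 - 47/49 = -213702/222803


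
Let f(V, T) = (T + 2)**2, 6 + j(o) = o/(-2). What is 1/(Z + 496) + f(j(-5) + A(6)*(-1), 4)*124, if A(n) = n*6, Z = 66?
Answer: 2508769/562 ≈ 4464.0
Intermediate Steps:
j(o) = -6 - o/2 (j(o) = -6 + o/(-2) = -6 + o*(-1/2) = -6 - o/2)
A(n) = 6*n
f(V, T) = (2 + T)**2
1/(Z + 496) + f(j(-5) + A(6)*(-1), 4)*124 = 1/(66 + 496) + (2 + 4)**2*124 = 1/562 + 6**2*124 = 1/562 + 36*124 = 1/562 + 4464 = 2508769/562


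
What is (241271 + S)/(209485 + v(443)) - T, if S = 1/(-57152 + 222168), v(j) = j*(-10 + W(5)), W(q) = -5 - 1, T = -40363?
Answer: 1348113291492113/33398743352 ≈ 40364.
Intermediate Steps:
W(q) = -6
v(j) = -16*j (v(j) = j*(-10 - 6) = j*(-16) = -16*j)
S = 1/165016 ≈ 6.0600e-6
(241271 + S)/(209485 + v(443)) - T = (241271 + 1/165016)/(209485 - 16*443) - 1*(-40363) = 39813575337/(165016*(209485 - 7088)) + 40363 = (39813575337/165016)/202397 + 40363 = (39813575337/165016)*(1/202397) + 40363 = 39813575337/33398743352 + 40363 = 1348113291492113/33398743352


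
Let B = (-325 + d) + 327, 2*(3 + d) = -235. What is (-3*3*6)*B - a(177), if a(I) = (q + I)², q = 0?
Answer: -24930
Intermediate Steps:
d = -241/2 (d = -3 + (½)*(-235) = -3 - 235/2 = -241/2 ≈ -120.50)
a(I) = I² (a(I) = (0 + I)² = I²)
B = -237/2 (B = (-325 - 241/2) + 327 = -891/2 + 327 = -237/2 ≈ -118.50)
(-3*3*6)*B - a(177) = (-3*3*6)*(-237/2) - 1*177² = -9*6*(-237/2) - 1*31329 = -54*(-237/2) - 31329 = 6399 - 31329 = -24930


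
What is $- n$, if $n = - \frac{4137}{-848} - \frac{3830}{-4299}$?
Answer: $- \frac{21032803}{3645552} \approx -5.7694$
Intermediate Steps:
$n = \frac{21032803}{3645552}$ ($n = \left(-4137\right) \left(- \frac{1}{848}\right) - - \frac{3830}{4299} = \frac{4137}{848} + \frac{3830}{4299} = \frac{21032803}{3645552} \approx 5.7694$)
$- n = \left(-1\right) \frac{21032803}{3645552} = - \frac{21032803}{3645552}$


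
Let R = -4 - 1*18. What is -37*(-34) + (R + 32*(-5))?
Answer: 1076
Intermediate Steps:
R = -22 (R = -4 - 18 = -22)
-37*(-34) + (R + 32*(-5)) = -37*(-34) + (-22 + 32*(-5)) = 1258 + (-22 - 160) = 1258 - 182 = 1076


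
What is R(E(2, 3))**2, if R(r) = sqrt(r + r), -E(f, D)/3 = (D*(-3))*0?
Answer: 0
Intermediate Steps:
E(f, D) = 0 (E(f, D) = -3*D*(-3)*0 = -3*(-3*D)*0 = -3*0 = 0)
R(r) = sqrt(2)*sqrt(r) (R(r) = sqrt(2*r) = sqrt(2)*sqrt(r))
R(E(2, 3))**2 = (sqrt(2)*sqrt(0))**2 = (sqrt(2)*0)**2 = 0**2 = 0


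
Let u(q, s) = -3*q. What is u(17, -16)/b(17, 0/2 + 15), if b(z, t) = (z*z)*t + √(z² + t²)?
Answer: -221085/18791711 + 51*√514/18791711 ≈ -0.011703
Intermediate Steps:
b(z, t) = √(t² + z²) + t*z² (b(z, t) = z²*t + √(t² + z²) = t*z² + √(t² + z²) = √(t² + z²) + t*z²)
u(17, -16)/b(17, 0/2 + 15) = (-3*17)/(√((0/2 + 15)² + 17²) + (0/2 + 15)*17²) = -51/(√((0*(½) + 15)² + 289) + (0*(½) + 15)*289) = -51/(√((0 + 15)² + 289) + (0 + 15)*289) = -51/(√(15² + 289) + 15*289) = -51/(√(225 + 289) + 4335) = -51/(√514 + 4335) = -51/(4335 + √514)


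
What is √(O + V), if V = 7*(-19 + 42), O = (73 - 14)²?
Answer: √3642 ≈ 60.349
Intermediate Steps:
O = 3481 (O = 59² = 3481)
V = 161 (V = 7*23 = 161)
√(O + V) = √(3481 + 161) = √3642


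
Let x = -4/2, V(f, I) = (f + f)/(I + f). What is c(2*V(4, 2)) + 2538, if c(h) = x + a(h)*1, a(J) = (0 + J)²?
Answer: 22888/9 ≈ 2543.1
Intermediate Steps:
a(J) = J²
V(f, I) = 2*f/(I + f) (V(f, I) = (2*f)/(I + f) = 2*f/(I + f))
x = -2 (x = -4*½ = -2)
c(h) = -2 + h² (c(h) = -2 + h²*1 = -2 + h²)
c(2*V(4, 2)) + 2538 = (-2 + (2*(2*4/(2 + 4)))²) + 2538 = (-2 + (2*(2*4/6))²) + 2538 = (-2 + (2*(2*4*(⅙)))²) + 2538 = (-2 + (2*(4/3))²) + 2538 = (-2 + (8/3)²) + 2538 = (-2 + 64/9) + 2538 = 46/9 + 2538 = 22888/9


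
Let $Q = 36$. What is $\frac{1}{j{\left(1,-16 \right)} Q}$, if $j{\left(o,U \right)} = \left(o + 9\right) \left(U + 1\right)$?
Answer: $- \frac{1}{5400} \approx -0.00018519$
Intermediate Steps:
$j{\left(o,U \right)} = \left(1 + U\right) \left(9 + o\right)$ ($j{\left(o,U \right)} = \left(9 + o\right) \left(1 + U\right) = \left(1 + U\right) \left(9 + o\right)$)
$\frac{1}{j{\left(1,-16 \right)} Q} = \frac{1}{\left(9 + 1 + 9 \left(-16\right) - 16\right) 36} = \frac{1}{\left(9 + 1 - 144 - 16\right) 36} = \frac{1}{\left(-150\right) 36} = \frac{1}{-5400} = - \frac{1}{5400}$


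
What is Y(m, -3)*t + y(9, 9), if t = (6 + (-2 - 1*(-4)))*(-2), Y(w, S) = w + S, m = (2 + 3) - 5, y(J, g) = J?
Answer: 57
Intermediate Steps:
m = 0 (m = 5 - 5 = 0)
Y(w, S) = S + w
t = -16 (t = (6 + (-2 + 4))*(-2) = (6 + 2)*(-2) = 8*(-2) = -16)
Y(m, -3)*t + y(9, 9) = (-3 + 0)*(-16) + 9 = -3*(-16) + 9 = 48 + 9 = 57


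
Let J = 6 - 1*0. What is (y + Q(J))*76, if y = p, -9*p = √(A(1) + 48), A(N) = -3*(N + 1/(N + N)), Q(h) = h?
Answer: 456 - 38*√174/9 ≈ 400.31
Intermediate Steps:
J = 6 (J = 6 + 0 = 6)
A(N) = -3*N - 3/(2*N) (A(N) = -3*(N + 1/(2*N)) = -3*N - 3/(2*N))
p = -√174/18 (p = -√((-3*1 - 3/2/1) + 48)/9 = -√((-3 - 3/2*1) + 48)/9 = -√((-3 - 3/2) + 48)/9 = -√(-9/2 + 48)/9 = -√174/18 ≈ -0.73283)
y = -√174/18 ≈ -0.73283
(y + Q(J))*76 = (-√174/18 + 6)*76 = (6 - √174/18)*76 = 456 - 38*√174/9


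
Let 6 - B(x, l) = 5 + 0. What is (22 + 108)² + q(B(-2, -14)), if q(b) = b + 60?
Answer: 16961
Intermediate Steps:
B(x, l) = 1 (B(x, l) = 6 - (5 + 0) = 6 - 1*5 = 6 - 5 = 1)
q(b) = 60 + b
(22 + 108)² + q(B(-2, -14)) = (22 + 108)² + (60 + 1) = 130² + 61 = 16900 + 61 = 16961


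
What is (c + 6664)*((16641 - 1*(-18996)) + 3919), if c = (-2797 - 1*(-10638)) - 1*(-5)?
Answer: 573957560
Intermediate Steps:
c = 7846 (c = (-2797 + 10638) + 5 = 7841 + 5 = 7846)
(c + 6664)*((16641 - 1*(-18996)) + 3919) = (7846 + 6664)*((16641 - 1*(-18996)) + 3919) = 14510*((16641 + 18996) + 3919) = 14510*(35637 + 3919) = 14510*39556 = 573957560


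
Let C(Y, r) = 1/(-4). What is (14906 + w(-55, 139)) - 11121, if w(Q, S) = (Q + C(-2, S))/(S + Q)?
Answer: 1271539/336 ≈ 3784.3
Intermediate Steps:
C(Y, r) = -¼
w(Q, S) = (-¼ + Q)/(Q + S) (w(Q, S) = (Q - ¼)/(S + Q) = (-¼ + Q)/(Q + S))
(14906 + w(-55, 139)) - 11121 = (14906 + (-¼ - 55)/(-55 + 139)) - 11121 = (14906 - 221/4/84) - 11121 = (14906 + (1/84)*(-221/4)) - 11121 = (14906 - 221/336) - 11121 = 5008195/336 - 11121 = 1271539/336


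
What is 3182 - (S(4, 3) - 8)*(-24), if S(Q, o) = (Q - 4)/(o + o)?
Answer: 2990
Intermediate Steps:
S(Q, o) = (-4 + Q)/(2*o) (S(Q, o) = (-4 + Q)/((2*o)) = (-4 + Q)*(1/(2*o)) = (-4 + Q)/(2*o))
3182 - (S(4, 3) - 8)*(-24) = 3182 - ((1/2)*(-4 + 4)/3 - 8)*(-24) = 3182 - ((1/2)*(1/3)*0 - 8)*(-24) = 3182 - (0 - 8)*(-24) = 3182 - (-8)*(-24) = 3182 - 1*192 = 3182 - 192 = 2990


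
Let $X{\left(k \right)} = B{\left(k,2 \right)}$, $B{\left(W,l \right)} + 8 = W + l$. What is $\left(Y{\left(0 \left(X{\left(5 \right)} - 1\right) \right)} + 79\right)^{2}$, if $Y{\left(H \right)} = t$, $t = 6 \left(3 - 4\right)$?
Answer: $5329$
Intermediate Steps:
$B{\left(W,l \right)} = -8 + W + l$ ($B{\left(W,l \right)} = -8 + \left(W + l\right) = -8 + W + l$)
$X{\left(k \right)} = -6 + k$ ($X{\left(k \right)} = -8 + k + 2 = -6 + k$)
$t = -6$ ($t = 6 \left(-1\right) = -6$)
$Y{\left(H \right)} = -6$
$\left(Y{\left(0 \left(X{\left(5 \right)} - 1\right) \right)} + 79\right)^{2} = \left(-6 + 79\right)^{2} = 73^{2} = 5329$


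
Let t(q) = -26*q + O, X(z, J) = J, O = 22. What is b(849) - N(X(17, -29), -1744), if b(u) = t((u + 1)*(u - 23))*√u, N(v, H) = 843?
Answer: -843 - 18254578*√849 ≈ -5.3190e+8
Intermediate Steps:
t(q) = 22 - 26*q (t(q) = -26*q + 22 = 22 - 26*q)
b(u) = √u*(22 - 26*(1 + u)*(-23 + u)) (b(u) = (22 - 26*(u + 1)*(u - 23))*√u = (22 - 26*(1 + u)*(-23 + u))*√u = √u*(22 - 26*(1 + u)*(-23 + u)))
b(849) - N(X(17, -29), -1744) = √849*(620 - 26*849² + 572*849) - 1*843 = √849*(620 - 26*720801 + 485628) - 843 = √849*(620 - 18740826 + 485628) - 843 = √849*(-18254578) - 843 = -18254578*√849 - 843 = -843 - 18254578*√849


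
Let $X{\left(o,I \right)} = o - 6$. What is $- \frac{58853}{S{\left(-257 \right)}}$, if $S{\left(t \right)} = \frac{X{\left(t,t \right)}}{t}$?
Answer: $- \frac{15125221}{263} \approx -57510.0$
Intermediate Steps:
$X{\left(o,I \right)} = -6 + o$
$S{\left(t \right)} = \frac{-6 + t}{t}$
$- \frac{58853}{S{\left(-257 \right)}} = - \frac{58853}{\frac{1}{-257} \left(-6 - 257\right)} = - \frac{58853}{\left(- \frac{1}{257}\right) \left(-263\right)} = - \frac{58853}{\frac{263}{257}} = \left(-58853\right) \frac{257}{263} = - \frac{15125221}{263}$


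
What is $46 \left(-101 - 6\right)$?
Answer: $-4922$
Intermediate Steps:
$46 \left(-101 - 6\right) = 46 \left(-107\right) = -4922$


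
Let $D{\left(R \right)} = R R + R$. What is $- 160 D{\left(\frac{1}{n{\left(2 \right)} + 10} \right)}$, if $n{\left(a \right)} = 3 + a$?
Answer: $- \frac{512}{45} \approx -11.378$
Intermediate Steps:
$D{\left(R \right)} = R + R^{2}$ ($D{\left(R \right)} = R^{2} + R = R + R^{2}$)
$- 160 D{\left(\frac{1}{n{\left(2 \right)} + 10} \right)} = - 160 \frac{1 + \frac{1}{\left(3 + 2\right) + 10}}{\left(3 + 2\right) + 10} = - 160 \frac{1 + \frac{1}{5 + 10}}{5 + 10} = - 160 \frac{1 + \frac{1}{15}}{15} = - 160 \cdot \frac{1}{15} \cdot \frac{16}{15} = \left(-160\right) \frac{16}{225} = - \frac{512}{45}$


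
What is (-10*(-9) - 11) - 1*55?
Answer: 24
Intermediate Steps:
(-10*(-9) - 11) - 1*55 = (90 - 11) - 55 = 79 - 55 = 24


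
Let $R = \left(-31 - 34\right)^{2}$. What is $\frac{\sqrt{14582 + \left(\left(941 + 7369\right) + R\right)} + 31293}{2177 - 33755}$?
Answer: $- \frac{549}{554} - \frac{\sqrt{3013}}{10526} \approx -0.99619$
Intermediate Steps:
$R = 4225$ ($R = \left(-65\right)^{2} = 4225$)
$\frac{\sqrt{14582 + \left(\left(941 + 7369\right) + R\right)} + 31293}{2177 - 33755} = \frac{\sqrt{14582 + \left(\left(941 + 7369\right) + 4225\right)} + 31293}{2177 - 33755} = \frac{\sqrt{14582 + \left(8310 + 4225\right)} + 31293}{-31578} = \left(\sqrt{14582 + 12535} + 31293\right) \left(- \frac{1}{31578}\right) = \left(\sqrt{27117} + 31293\right) \left(- \frac{1}{31578}\right) = \left(3 \sqrt{3013} + 31293\right) \left(- \frac{1}{31578}\right) = \left(31293 + 3 \sqrt{3013}\right) \left(- \frac{1}{31578}\right) = - \frac{549}{554} - \frac{\sqrt{3013}}{10526}$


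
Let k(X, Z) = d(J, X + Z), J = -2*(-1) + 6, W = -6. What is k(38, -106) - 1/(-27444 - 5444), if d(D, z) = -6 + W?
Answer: -394655/32888 ≈ -12.000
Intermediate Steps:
J = 8 (J = 2 + 6 = 8)
d(D, z) = -12 (d(D, z) = -6 - 6 = -12)
k(X, Z) = -12
k(38, -106) - 1/(-27444 - 5444) = -12 - 1/(-27444 - 5444) = -12 - 1/(-32888) = -12 - 1*(-1/32888) = -12 + 1/32888 = -394655/32888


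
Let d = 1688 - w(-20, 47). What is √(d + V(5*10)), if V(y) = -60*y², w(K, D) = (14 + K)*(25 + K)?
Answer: I*√148282 ≈ 385.07*I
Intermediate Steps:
d = 1718 (d = 1688 - (350 + (-20)² + 39*(-20)) = 1688 - (350 + 400 - 780) = 1688 - 1*(-30) = 1688 + 30 = 1718)
√(d + V(5*10)) = √(1718 - 60*(5*10)²) = √(1718 - 60*50²) = √(1718 - 60*2500) = √(1718 - 150000) = √(-148282) = I*√148282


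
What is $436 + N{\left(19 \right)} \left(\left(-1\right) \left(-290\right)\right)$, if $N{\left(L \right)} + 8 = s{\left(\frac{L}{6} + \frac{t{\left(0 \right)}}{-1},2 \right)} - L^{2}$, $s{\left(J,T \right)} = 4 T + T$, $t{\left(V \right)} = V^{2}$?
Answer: $-103674$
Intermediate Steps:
$s{\left(J,T \right)} = 5 T$
$N{\left(L \right)} = 2 - L^{2}$ ($N{\left(L \right)} = -8 - \left(-10 + L^{2}\right) = 2 - L^{2}$)
$436 + N{\left(19 \right)} \left(\left(-1\right) \left(-290\right)\right) = 436 + \left(2 - 19^{2}\right) \left(\left(-1\right) \left(-290\right)\right) = 436 + \left(2 - 361\right) 290 = 436 - 104110 = -103674$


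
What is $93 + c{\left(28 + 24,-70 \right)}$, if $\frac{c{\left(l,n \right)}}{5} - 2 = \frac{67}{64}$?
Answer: $\frac{6927}{64} \approx 108.23$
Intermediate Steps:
$c{\left(l,n \right)} = \frac{975}{64}$ ($c{\left(l,n \right)} = 10 + 5 \cdot \frac{67}{64} = 10 + \frac{335}{64} = \frac{975}{64}$)
$93 + c{\left(28 + 24,-70 \right)} = 93 + \frac{975}{64} = \frac{6927}{64}$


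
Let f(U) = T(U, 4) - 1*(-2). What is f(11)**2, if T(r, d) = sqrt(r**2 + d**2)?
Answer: (2 + sqrt(137))**2 ≈ 187.82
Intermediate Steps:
T(r, d) = sqrt(d**2 + r**2)
f(U) = 2 + sqrt(16 + U**2) (f(U) = sqrt(4**2 + U**2) - 1*(-2) = sqrt(16 + U**2) + 2 = 2 + sqrt(16 + U**2))
f(11)**2 = (2 + sqrt(16 + 11**2))**2 = (2 + sqrt(16 + 121))**2 = (2 + sqrt(137))**2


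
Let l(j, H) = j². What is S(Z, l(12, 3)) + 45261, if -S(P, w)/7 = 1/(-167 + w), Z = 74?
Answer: 1041010/23 ≈ 45261.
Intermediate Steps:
S(P, w) = -7/(-167 + w)
S(Z, l(12, 3)) + 45261 = -7/(-167 + 12²) + 45261 = -7/(-167 + 144) + 45261 = -7/(-23) + 45261 = -7*(-1/23) + 45261 = 7/23 + 45261 = 1041010/23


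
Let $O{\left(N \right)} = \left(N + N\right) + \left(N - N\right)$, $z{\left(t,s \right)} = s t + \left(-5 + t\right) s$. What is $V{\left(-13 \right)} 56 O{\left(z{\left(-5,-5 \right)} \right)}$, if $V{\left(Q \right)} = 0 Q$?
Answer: $0$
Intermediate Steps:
$V{\left(Q \right)} = 0$
$z{\left(t,s \right)} = s t + s \left(-5 + t\right)$
$O{\left(N \right)} = 2 N$ ($O{\left(N \right)} = 2 N + 0 = 2 N$)
$V{\left(-13 \right)} 56 O{\left(z{\left(-5,-5 \right)} \right)} = 0 \cdot 56 \cdot 2 \left(- 5 \left(-5 + 2 \left(-5\right)\right)\right) = 0 \cdot 2 \left(- 5 \left(-5 - 10\right)\right) = 0 \cdot 2 \left(\left(-5\right) \left(-15\right)\right) = 0 \cdot 2 \cdot 75 = 0 \cdot 150 = 0$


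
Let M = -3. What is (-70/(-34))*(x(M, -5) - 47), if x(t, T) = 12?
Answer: -1225/17 ≈ -72.059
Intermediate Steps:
(-70/(-34))*(x(M, -5) - 47) = (-70/(-34))*(12 - 47) = -70*(-1/34)*(-35) = (35/17)*(-35) = -1225/17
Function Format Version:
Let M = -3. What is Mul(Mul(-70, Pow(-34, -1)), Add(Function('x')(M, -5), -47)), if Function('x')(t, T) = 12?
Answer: Rational(-1225, 17) ≈ -72.059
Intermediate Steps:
Mul(Mul(-70, Pow(-34, -1)), Add(Function('x')(M, -5), -47)) = Mul(Mul(-70, Pow(-34, -1)), Add(12, -47)) = Mul(Mul(-70, Rational(-1, 34)), -35) = Mul(Rational(35, 17), -35) = Rational(-1225, 17)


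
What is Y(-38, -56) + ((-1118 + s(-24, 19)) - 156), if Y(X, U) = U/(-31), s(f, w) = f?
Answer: -40182/31 ≈ -1296.2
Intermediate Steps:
Y(X, U) = -U/31 (Y(X, U) = U*(-1/31) = -U/31)
Y(-38, -56) + ((-1118 + s(-24, 19)) - 156) = -1/31*(-56) + ((-1118 - 24) - 156) = 56/31 + (-1142 - 156) = 56/31 - 1298 = -40182/31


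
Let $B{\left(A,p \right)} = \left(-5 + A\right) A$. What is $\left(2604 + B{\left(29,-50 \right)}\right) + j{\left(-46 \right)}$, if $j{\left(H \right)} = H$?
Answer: $3254$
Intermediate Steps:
$B{\left(A,p \right)} = A \left(-5 + A\right)$
$\left(2604 + B{\left(29,-50 \right)}\right) + j{\left(-46 \right)} = \left(2604 + 29 \left(-5 + 29\right)\right) - 46 = \left(2604 + 29 \cdot 24\right) - 46 = \left(2604 + 696\right) - 46 = 3300 - 46 = 3254$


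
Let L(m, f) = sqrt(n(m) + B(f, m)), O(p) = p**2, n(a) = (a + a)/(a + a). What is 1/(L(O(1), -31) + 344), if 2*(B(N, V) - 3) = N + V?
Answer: 344/118347 - I*sqrt(11)/118347 ≈ 0.0029067 - 2.8025e-5*I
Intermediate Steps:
n(a) = 1 (n(a) = (2*a)/((2*a)) = (2*a)*(1/(2*a)) = 1)
B(N, V) = 3 + N/2 + V/2 (B(N, V) = 3 + (N + V)/2 = 3 + (N/2 + V/2) = 3 + N/2 + V/2)
L(m, f) = sqrt(4 + f/2 + m/2) (L(m, f) = sqrt(1 + (3 + f/2 + m/2)) = sqrt(4 + f/2 + m/2))
1/(L(O(1), -31) + 344) = 1/(sqrt(16 + 2*(-31) + 2*1**2)/2 + 344) = 1/(sqrt(16 - 62 + 2*1)/2 + 344) = 1/(sqrt(16 - 62 + 2)/2 + 344) = 1/(sqrt(-44)/2 + 344) = 1/((2*I*sqrt(11))/2 + 344) = 1/(I*sqrt(11) + 344) = 1/(344 + I*sqrt(11))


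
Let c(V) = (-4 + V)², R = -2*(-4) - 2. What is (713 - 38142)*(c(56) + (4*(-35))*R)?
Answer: -69767656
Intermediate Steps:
R = 6 (R = 8 - 2 = 6)
(713 - 38142)*(c(56) + (4*(-35))*R) = (713 - 38142)*((-4 + 56)² + (4*(-35))*6) = -37429*(52² - 140*6) = -37429*(2704 - 840) = -37429*1864 = -69767656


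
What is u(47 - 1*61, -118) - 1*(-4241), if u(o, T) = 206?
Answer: 4447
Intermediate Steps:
u(47 - 1*61, -118) - 1*(-4241) = 206 - 1*(-4241) = 206 + 4241 = 4447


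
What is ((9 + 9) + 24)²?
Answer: 1764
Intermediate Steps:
((9 + 9) + 24)² = (18 + 24)² = 42² = 1764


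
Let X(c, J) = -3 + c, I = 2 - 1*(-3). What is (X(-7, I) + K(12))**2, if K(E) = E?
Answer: 4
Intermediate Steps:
I = 5 (I = 2 + 3 = 5)
(X(-7, I) + K(12))**2 = ((-3 - 7) + 12)**2 = (-10 + 12)**2 = 2**2 = 4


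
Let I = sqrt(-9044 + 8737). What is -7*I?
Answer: -7*I*sqrt(307) ≈ -122.65*I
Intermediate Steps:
I = I*sqrt(307) (I = sqrt(-307) = I*sqrt(307) ≈ 17.521*I)
-7*I = -7*I*sqrt(307)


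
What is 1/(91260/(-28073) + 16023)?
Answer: 28073/449722419 ≈ 6.2423e-5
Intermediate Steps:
1/(91260/(-28073) + 16023) = 1/(91260*(-1/28073) + 16023) = 1/(-91260/28073 + 16023) = 1/(449722419/28073) = 28073/449722419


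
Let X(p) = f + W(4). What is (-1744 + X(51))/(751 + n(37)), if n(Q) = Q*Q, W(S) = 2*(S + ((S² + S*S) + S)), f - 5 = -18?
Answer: -1677/2120 ≈ -0.79104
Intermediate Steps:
f = -13 (f = 5 - 18 = -13)
W(S) = 4*S + 4*S² (W(S) = 2*(S + ((S² + S²) + S)) = 2*(S + (2*S² + S)) = 2*(S + (S + 2*S²)) = 2*(2*S + 2*S²) = 4*S + 4*S²)
n(Q) = Q²
X(p) = 67 (X(p) = -13 + 4*4*(1 + 4) = -13 + 4*4*5 = -13 + 80 = 67)
(-1744 + X(51))/(751 + n(37)) = (-1744 + 67)/(751 + 37²) = -1677/(751 + 1369) = -1677/2120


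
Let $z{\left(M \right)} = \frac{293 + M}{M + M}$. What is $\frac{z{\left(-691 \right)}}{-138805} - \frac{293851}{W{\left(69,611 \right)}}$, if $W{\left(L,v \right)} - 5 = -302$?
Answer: $\frac{28184499686902}{28486533735} \approx 989.4$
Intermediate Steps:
$W{\left(L,v \right)} = -297$ ($W{\left(L,v \right)} = 5 - 302 = -297$)
$z{\left(M \right)} = \frac{293 + M}{2 M}$
$\frac{z{\left(-691 \right)}}{-138805} - \frac{293851}{W{\left(69,611 \right)}} = \frac{\frac{1}{2} \frac{1}{-691} \left(293 - 691\right)}{-138805} - \frac{293851}{-297} = \frac{1}{2} \left(- \frac{1}{691}\right) \left(-398\right) \left(- \frac{1}{138805}\right) - - \frac{293851}{297} = \frac{199}{691} \left(- \frac{1}{138805}\right) + \frac{293851}{297} = - \frac{199}{95914255} + \frac{293851}{297} = \frac{28184499686902}{28486533735}$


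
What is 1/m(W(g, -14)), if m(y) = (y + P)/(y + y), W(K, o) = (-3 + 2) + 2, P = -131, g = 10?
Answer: -1/65 ≈ -0.015385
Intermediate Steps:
W(K, o) = 1 (W(K, o) = -1 + 2 = 1)
m(y) = (-131 + y)/(2*y) (m(y) = (y - 131)/(y + y) = (-131 + y)/((2*y)) = (-131 + y)*(1/(2*y)) = (-131 + y)/(2*y))
1/m(W(g, -14)) = 1/((½)*(-131 + 1)/1) = 1/((½)*1*(-130)) = 1/(-65) = -1/65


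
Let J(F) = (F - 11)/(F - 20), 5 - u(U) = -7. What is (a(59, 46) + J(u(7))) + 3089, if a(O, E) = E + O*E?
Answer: 46791/8 ≈ 5848.9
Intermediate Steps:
u(U) = 12 (u(U) = 5 - 1*(-7) = 5 + 7 = 12)
J(F) = (-11 + F)/(-20 + F)
a(O, E) = E + E*O
(a(59, 46) + J(u(7))) + 3089 = (46*(1 + 59) + (-11 + 12)/(-20 + 12)) + 3089 = (46*60 + 1/(-8)) + 3089 = (2760 - 1/8*1) + 3089 = (2760 - 1/8) + 3089 = 22079/8 + 3089 = 46791/8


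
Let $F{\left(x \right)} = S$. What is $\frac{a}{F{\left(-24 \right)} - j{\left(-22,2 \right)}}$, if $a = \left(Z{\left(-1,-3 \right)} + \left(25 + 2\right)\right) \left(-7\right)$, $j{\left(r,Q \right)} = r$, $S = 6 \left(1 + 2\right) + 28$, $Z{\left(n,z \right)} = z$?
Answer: $- \frac{42}{17} \approx -2.4706$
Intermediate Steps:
$S = 46$ ($S = 6 \cdot 3 + 28 = 18 + 28 = 46$)
$F{\left(x \right)} = 46$
$a = -168$ ($a = \left(-3 + \left(25 + 2\right)\right) \left(-7\right) = \left(-3 + 27\right) \left(-7\right) = 24 \left(-7\right) = -168$)
$\frac{a}{F{\left(-24 \right)} - j{\left(-22,2 \right)}} = - \frac{168}{46 - -22} = - \frac{168}{46 + 22} = - \frac{168}{68} = \left(-168\right) \frac{1}{68} = - \frac{42}{17}$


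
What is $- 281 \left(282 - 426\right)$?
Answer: $40464$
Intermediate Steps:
$- 281 \left(282 - 426\right) = \left(-281\right) \left(-144\right) = 40464$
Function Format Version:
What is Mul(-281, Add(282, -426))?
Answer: 40464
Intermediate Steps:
Mul(-281, Add(282, -426)) = Mul(-281, -144) = 40464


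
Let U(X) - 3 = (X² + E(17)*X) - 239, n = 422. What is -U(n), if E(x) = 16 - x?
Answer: -177426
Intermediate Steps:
U(X) = -236 + X² - X (U(X) = 3 + ((X² + (16 - 1*17)*X) - 239) = 3 + ((X² + (16 - 17)*X) - 239) = 3 + ((X² - X) - 239) = 3 + (-239 + X² - X) = -236 + X² - X)
-U(n) = -(-236 + 422² - 1*422) = -(-236 + 178084 - 422) = -1*177426 = -177426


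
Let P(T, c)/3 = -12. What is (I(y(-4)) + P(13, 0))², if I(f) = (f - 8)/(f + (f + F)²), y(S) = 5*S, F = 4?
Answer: 4541161/3481 ≈ 1304.6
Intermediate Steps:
P(T, c) = -36 (P(T, c) = 3*(-12) = -36)
I(f) = (-8 + f)/(f + (4 + f)²) (I(f) = (f - 8)/(f + (f + 4)²) = (-8 + f)/(f + (4 + f)²))
(I(y(-4)) + P(13, 0))² = ((-8 + 5*(-4))/(5*(-4) + (4 + 5*(-4))²) - 36)² = ((-8 - 20)/(-20 + (4 - 20)²) - 36)² = (-28/(-20 + (-16)²) - 36)² = (-28/(-20 + 256) - 36)² = (-28/236 - 36)² = ((1/236)*(-28) - 36)² = (-7/59 - 36)² = (-2131/59)² = 4541161/3481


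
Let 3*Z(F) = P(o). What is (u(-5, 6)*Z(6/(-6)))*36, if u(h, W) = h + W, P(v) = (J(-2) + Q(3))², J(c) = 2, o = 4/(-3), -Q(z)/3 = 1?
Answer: 12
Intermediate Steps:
Q(z) = -3 (Q(z) = -3*1 = -3)
o = -4/3 (o = 4*(-⅓) = -4/3 ≈ -1.3333)
P(v) = 1 (P(v) = (2 - 3)² = (-1)² = 1)
Z(F) = ⅓ (Z(F) = (⅓)*1 = ⅓)
u(h, W) = W + h
(u(-5, 6)*Z(6/(-6)))*36 = ((6 - 5)*(⅓))*36 = (1*(⅓))*36 = (⅓)*36 = 12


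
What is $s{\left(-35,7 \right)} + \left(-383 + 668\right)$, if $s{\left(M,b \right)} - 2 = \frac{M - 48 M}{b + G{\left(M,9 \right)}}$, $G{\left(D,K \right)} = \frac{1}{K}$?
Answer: $\frac{33173}{64} \approx 518.33$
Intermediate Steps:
$s{\left(M,b \right)} = 2 - \frac{47 M}{\frac{1}{9} + b}$ ($s{\left(M,b \right)} = 2 + \frac{M - 48 M}{b + \frac{1}{9}} = 2 + \frac{\left(-47\right) M}{b + \frac{1}{9}} = 2 + \frac{\left(-47\right) M}{\frac{1}{9} + b} = 2 - \frac{47 M}{\frac{1}{9} + b}$)
$s{\left(-35,7 \right)} + \left(-383 + 668\right) = \frac{2 - -14805 + 18 \cdot 7}{1 + 9 \cdot 7} + \left(-383 + 668\right) = \frac{2 + 14805 + 126}{1 + 63} + 285 = \frac{1}{64} \cdot 14933 + 285 = \frac{14933}{64} + 285 = \frac{33173}{64}$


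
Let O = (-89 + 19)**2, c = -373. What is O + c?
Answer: 4527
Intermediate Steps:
O = 4900 (O = (-70)**2 = 4900)
O + c = 4900 - 373 = 4527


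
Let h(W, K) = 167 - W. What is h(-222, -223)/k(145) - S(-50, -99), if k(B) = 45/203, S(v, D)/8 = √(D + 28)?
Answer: 78967/45 - 8*I*√71 ≈ 1754.8 - 67.409*I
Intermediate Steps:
S(v, D) = 8*√(28 + D) (S(v, D) = 8*√(D + 28) = 8*√(28 + D))
k(B) = 45/203 (k(B) = 45*(1/203) = 45/203)
h(-222, -223)/k(145) - S(-50, -99) = (167 - 1*(-222))/(45/203) - 8*√(28 - 99) = (167 + 222)*(203/45) - 8*√(-71) = 389*(203/45) - 8*I*√71 = 78967/45 - 8*I*√71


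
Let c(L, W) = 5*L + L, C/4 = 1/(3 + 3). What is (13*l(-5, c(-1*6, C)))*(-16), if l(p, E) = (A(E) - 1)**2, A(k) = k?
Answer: -284752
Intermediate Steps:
C = 2/3 (C = 4/(3 + 3) = 4/6 = 4*(1/6) = 2/3 ≈ 0.66667)
c(L, W) = 6*L
l(p, E) = (-1 + E)**2 (l(p, E) = (E - 1)**2 = (-1 + E)**2)
(13*l(-5, c(-1*6, C)))*(-16) = (13*(-1 + 6*(-1*6))**2)*(-16) = (13*(-1 + 6*(-6))**2)*(-16) = (13*(-1 - 36)**2)*(-16) = (13*(-37)**2)*(-16) = (13*1369)*(-16) = 17797*(-16) = -284752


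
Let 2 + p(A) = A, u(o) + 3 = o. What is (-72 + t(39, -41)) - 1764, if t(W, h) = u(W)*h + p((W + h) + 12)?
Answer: -3304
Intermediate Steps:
u(o) = -3 + o
p(A) = -2 + A
t(W, h) = 10 + W + h + h*(-3 + W) (t(W, h) = (-3 + W)*h + (-2 + ((W + h) + 12)) = h*(-3 + W) + (-2 + (12 + W + h)) = h*(-3 + W) + (10 + W + h) = 10 + W + h + h*(-3 + W))
(-72 + t(39, -41)) - 1764 = (-72 + (10 + 39 - 41 - 41*(-3 + 39))) - 1764 = (-72 + (10 + 39 - 41 - 41*36)) - 1764 = (-72 + (10 + 39 - 41 - 1476)) - 1764 = (-72 - 1468) - 1764 = -1540 - 1764 = -3304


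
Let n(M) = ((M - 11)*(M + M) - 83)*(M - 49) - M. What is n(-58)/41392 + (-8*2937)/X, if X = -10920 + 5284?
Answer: -950975393/58321328 ≈ -16.306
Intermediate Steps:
X = -5636
n(M) = -M + (-83 + 2*M*(-11 + M))*(-49 + M) (n(M) = ((-11 + M)*(2*M) - 83)*(-49 + M) - M = (2*M*(-11 + M) - 83)*(-49 + M) - M = (-83 + 2*M*(-11 + M))*(-49 + M) - M = -M + (-83 + 2*M*(-11 + M))*(-49 + M))
n(-58)/41392 + (-8*2937)/X = (4067 - 120*(-58)² + 2*(-58)³ + 994*(-58))/41392 - 8*2937/(-5636) = (4067 - 120*3364 + 2*(-195112) - 57652)*(1/41392) - 23496*(-1/5636) = (4067 - 403680 - 390224 - 57652)*(1/41392) + 5874/1409 = -847489*1/41392 + 5874/1409 = -847489/41392 + 5874/1409 = -950975393/58321328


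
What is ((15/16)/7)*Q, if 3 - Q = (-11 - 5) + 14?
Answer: 75/112 ≈ 0.66964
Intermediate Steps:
Q = 5 (Q = 3 - ((-11 - 5) + 14) = 3 - (-16 + 14) = 3 - 1*(-2) = 3 + 2 = 5)
((15/16)/7)*Q = ((15/16)/7)*5 = ((15*(1/16))/7)*5 = ((⅐)*(15/16))*5 = (15/112)*5 = 75/112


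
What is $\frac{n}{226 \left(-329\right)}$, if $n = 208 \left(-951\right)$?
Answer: $\frac{98904}{37177} \approx 2.6604$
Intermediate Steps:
$n = -197808$
$\frac{n}{226 \left(-329\right)} = - \frac{197808}{226 \left(-329\right)} = - \frac{197808}{-74354} = \left(-197808\right) \left(- \frac{1}{74354}\right) = \frac{98904}{37177}$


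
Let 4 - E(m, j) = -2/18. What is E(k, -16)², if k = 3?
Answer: 1369/81 ≈ 16.901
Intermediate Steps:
E(m, j) = 37/9 (E(m, j) = 4 - (-2)/18 = 4 - 1*(-⅑) = 4 + ⅑ = 37/9)
E(k, -16)² = (37/9)² = 1369/81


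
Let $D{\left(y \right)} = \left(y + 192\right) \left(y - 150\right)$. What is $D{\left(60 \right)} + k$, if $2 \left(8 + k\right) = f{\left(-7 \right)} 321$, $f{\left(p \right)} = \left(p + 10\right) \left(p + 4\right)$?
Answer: $- \frac{48265}{2} \approx -24133.0$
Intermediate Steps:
$f{\left(p \right)} = \left(4 + p\right) \left(10 + p\right)$ ($f{\left(p \right)} = \left(10 + p\right) \left(4 + p\right) = \left(4 + p\right) \left(10 + p\right)$)
$D{\left(y \right)} = \left(-150 + y\right) \left(192 + y\right)$ ($D{\left(y \right)} = \left(192 + y\right) \left(-150 + y\right) = \left(-150 + y\right) \left(192 + y\right)$)
$k = - \frac{2905}{2}$ ($k = -8 + \frac{\left(40 + \left(-7\right)^{2} + 14 \left(-7\right)\right) 321}{2} = -8 + \frac{\left(40 + 49 - 98\right) 321}{2} = -8 + \frac{\left(-9\right) 321}{2} = -8 + \frac{1}{2} \left(-2889\right) = -8 - \frac{2889}{2} = - \frac{2905}{2} \approx -1452.5$)
$D{\left(60 \right)} + k = \left(-28800 + 60^{2} + 42 \cdot 60\right) - \frac{2905}{2} = \left(-28800 + 3600 + 2520\right) - \frac{2905}{2} = -22680 - \frac{2905}{2} = - \frac{48265}{2}$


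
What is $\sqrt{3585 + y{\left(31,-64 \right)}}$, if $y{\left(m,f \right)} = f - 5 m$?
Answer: $3 \sqrt{374} \approx 58.017$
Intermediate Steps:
$\sqrt{3585 + y{\left(31,-64 \right)}} = \sqrt{3585 - 219} = \sqrt{3366} = 3 \sqrt{374}$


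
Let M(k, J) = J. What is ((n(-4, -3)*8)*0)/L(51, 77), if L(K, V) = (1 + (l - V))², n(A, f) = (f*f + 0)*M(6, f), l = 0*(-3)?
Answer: 0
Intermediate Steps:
l = 0
n(A, f) = f³ (n(A, f) = (f*f + 0)*f = (f² + 0)*f = f²*f = f³)
L(K, V) = (1 - V)² (L(K, V) = (1 + (0 - V))² = (1 - V)²)
((n(-4, -3)*8)*0)/L(51, 77) = (((-3)³*8)*0)/((1 - 1*77)²) = (-27*8*0)/((1 - 77)²) = (-216*0)/((-76)²) = 0/5776 = 0*(1/5776) = 0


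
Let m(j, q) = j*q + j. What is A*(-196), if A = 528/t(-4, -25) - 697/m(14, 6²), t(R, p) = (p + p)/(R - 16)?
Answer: -7609322/185 ≈ -41132.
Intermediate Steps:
t(R, p) = 2*p/(-16 + R) (t(R, p) = (2*p)/(-16 + R) = 2*p/(-16 + R))
m(j, q) = j + j*q
A = 543523/2590 (A = 528/((2*(-25)/(-16 - 4))) - 697*1/(14*(1 + 6²)) = 528/((2*(-25)/(-20))) - 697*1/(14*(1 + 36)) = 528/((2*(-25)*(-1/20))) - 697/(14*37) = 528/(5/2) - 697/518 = 528*(⅖) - 697*1/518 = 1056/5 - 697/518 = 543523/2590 ≈ 209.85)
A*(-196) = (543523/2590)*(-196) = -7609322/185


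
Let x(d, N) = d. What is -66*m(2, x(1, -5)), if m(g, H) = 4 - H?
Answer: -198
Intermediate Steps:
-66*m(2, x(1, -5)) = -66*(4 - 1*1) = -66*(4 - 1) = -66*3 = -198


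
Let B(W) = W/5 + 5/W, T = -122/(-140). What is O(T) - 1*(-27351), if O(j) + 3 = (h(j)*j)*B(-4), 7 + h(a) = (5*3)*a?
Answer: 107161643/3920 ≈ 27337.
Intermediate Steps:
T = 61/70 (T = -122*(-1/140) = 61/70 ≈ 0.87143)
B(W) = 5/W + W/5 (B(W) = W*(⅕) + 5/W = W/5 + 5/W = 5/W + W/5)
h(a) = -7 + 15*a (h(a) = -7 + (5*3)*a = -7 + 15*a)
O(j) = -3 - 41*j*(-7 + 15*j)/20 (O(j) = -3 + ((-7 + 15*j)*j)*(5/(-4) + (⅕)*(-4)) = -3 + (j*(-7 + 15*j))*(5*(-¼) - ⅘) = -3 + (j*(-7 + 15*j))*(-5/4 - ⅘) = -3 + (j*(-7 + 15*j))*(-41/20) = -3 - 41*j*(-7 + 15*j)/20)
O(T) - 1*(-27351) = (-3 - 123*(61/70)²/4 + (287/20)*(61/70)) - 1*(-27351) = (-3 - 123/4*3721/4900 + 2501/200) + 27351 = (-3 - 457683/19600 + 2501/200) + 27351 = -54277/3920 + 27351 = 107161643/3920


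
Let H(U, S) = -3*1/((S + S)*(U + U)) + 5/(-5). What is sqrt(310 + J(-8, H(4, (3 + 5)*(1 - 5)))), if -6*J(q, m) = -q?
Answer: sqrt(2778)/3 ≈ 17.569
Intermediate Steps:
H(U, S) = -1 - 3/(4*S*U) (H(U, S) = -3*1/(4*S*U) + 5*(-1/5) = -3*1/(4*S*U) - 1 = -3/(4*S*U) - 1 = -1 - 3/(4*S*U))
J(q, m) = q/6 (J(q, m) = -(-1)*q/6 = q/6)
sqrt(310 + J(-8, H(4, (3 + 5)*(1 - 5)))) = sqrt(310 + (1/6)*(-8)) = sqrt(310 - 4/3) = sqrt(926/3) = sqrt(2778)/3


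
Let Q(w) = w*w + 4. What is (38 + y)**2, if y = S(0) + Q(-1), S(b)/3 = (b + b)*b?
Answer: 1849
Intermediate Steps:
Q(w) = 4 + w**2 (Q(w) = w**2 + 4 = 4 + w**2)
S(b) = 6*b**2 (S(b) = 3*((b + b)*b) = 3*((2*b)*b) = 3*(2*b**2) = 6*b**2)
y = 5 (y = 6*0**2 + (4 + (-1)**2) = 6*0 + (4 + 1) = 0 + 5 = 5)
(38 + y)**2 = (38 + 5)**2 = 43**2 = 1849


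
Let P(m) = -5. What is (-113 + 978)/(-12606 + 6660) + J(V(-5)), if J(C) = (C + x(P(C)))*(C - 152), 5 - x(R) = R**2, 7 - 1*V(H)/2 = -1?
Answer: 3233759/5946 ≈ 543.85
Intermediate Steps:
V(H) = 16 (V(H) = 14 - 2*(-1) = 14 + 2 = 16)
x(R) = 5 - R**2
J(C) = (-152 + C)*(-20 + C) (J(C) = (C + (5 - 1*(-5)**2))*(C - 152) = (C + (5 - 1*25))*(-152 + C) = (C + (5 - 25))*(-152 + C) = (C - 20)*(-152 + C) = (-20 + C)*(-152 + C) = (-152 + C)*(-20 + C))
(-113 + 978)/(-12606 + 6660) + J(V(-5)) = (-113 + 978)/(-12606 + 6660) + (3040 + 16**2 - 172*16) = 865/(-5946) + (3040 + 256 - 2752) = 865*(-1/5946) + 544 = -865/5946 + 544 = 3233759/5946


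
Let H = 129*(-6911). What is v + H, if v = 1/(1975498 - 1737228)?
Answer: -212422232129/238270 ≈ -8.9152e+5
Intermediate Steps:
H = -891519
v = 1/238270 ≈ 4.1969e-6
v + H = 1/238270 - 891519 = -212422232129/238270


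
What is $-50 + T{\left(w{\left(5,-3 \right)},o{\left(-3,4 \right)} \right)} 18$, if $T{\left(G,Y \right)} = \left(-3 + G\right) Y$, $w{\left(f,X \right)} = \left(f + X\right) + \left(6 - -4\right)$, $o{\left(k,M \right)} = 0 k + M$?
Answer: $598$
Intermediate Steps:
$o{\left(k,M \right)} = M$ ($o{\left(k,M \right)} = 0 + M = M$)
$w{\left(f,X \right)} = 10 + X + f$ ($w{\left(f,X \right)} = \left(X + f\right) + \left(6 + 4\right) = \left(X + f\right) + 10 = 10 + X + f$)
$T{\left(G,Y \right)} = Y \left(-3 + G\right)$
$-50 + T{\left(w{\left(5,-3 \right)},o{\left(-3,4 \right)} \right)} 18 = -50 + 4 \left(-3 + \left(10 - 3 + 5\right)\right) 18 = -50 + 4 \left(-3 + 12\right) 18 = -50 + 4 \cdot 9 \cdot 18 = -50 + 36 \cdot 18 = -50 + 648 = 598$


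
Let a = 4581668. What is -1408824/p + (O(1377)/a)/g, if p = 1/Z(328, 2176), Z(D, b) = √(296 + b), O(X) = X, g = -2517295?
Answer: -1377/11533409948060 - 2817648*√618 ≈ -7.0046e+7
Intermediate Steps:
p = √618/1236 (p = 1/(√(296 + 2176)) = 1/(√2472) = 1/(2*√618) = √618/1236 ≈ 0.020113)
-1408824/p + (O(1377)/a)/g = -1408824*2*√618 + (1377/4581668)/(-2517295) = -2817648*√618 + (1377*(1/4581668))*(-1/2517295) = -2817648*√618 + (1377/4581668)*(-1/2517295) = -2817648*√618 - 1377/11533409948060 = -1377/11533409948060 - 2817648*√618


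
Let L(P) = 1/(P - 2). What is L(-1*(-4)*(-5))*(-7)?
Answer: 7/22 ≈ 0.31818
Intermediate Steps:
L(P) = 1/(-2 + P)
L(-1*(-4)*(-5))*(-7) = -7/(-2 - 1*(-4)*(-5)) = -7/(-2 + 4*(-5)) = -7/(-2 - 20) = -7/(-22) = -1/22*(-7) = 7/22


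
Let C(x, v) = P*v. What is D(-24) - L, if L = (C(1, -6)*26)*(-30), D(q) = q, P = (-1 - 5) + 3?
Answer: 14016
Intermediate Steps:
P = -3 (P = -6 + 3 = -3)
C(x, v) = -3*v
L = -14040 (L = (-3*(-6)*26)*(-30) = (18*26)*(-30) = 468*(-30) = -14040)
D(-24) - L = -24 - 1*(-14040) = -24 + 14040 = 14016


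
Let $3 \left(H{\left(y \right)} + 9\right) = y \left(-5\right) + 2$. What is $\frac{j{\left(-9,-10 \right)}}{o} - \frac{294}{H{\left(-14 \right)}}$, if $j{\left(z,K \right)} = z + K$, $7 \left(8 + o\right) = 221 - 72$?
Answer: $- \frac{9779}{465} \approx -21.03$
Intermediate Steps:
$H{\left(y \right)} = - \frac{25}{3} - \frac{5 y}{3}$ ($H{\left(y \right)} = -9 + \frac{y \left(-5\right) + 2}{3} = -9 + \frac{- 5 y + 2}{3} = -9 + \frac{2 - 5 y}{3} = -9 - \left(- \frac{2}{3} + \frac{5 y}{3}\right) = - \frac{25}{3} - \frac{5 y}{3}$)
$o = \frac{93}{7}$ ($o = -8 + \frac{221 - 72}{7} = -8 + \frac{1}{7} \cdot 149 = -8 + \frac{149}{7} = \frac{93}{7} \approx 13.286$)
$j{\left(z,K \right)} = K + z$
$\frac{j{\left(-9,-10 \right)}}{o} - \frac{294}{H{\left(-14 \right)}} = \frac{-10 - 9}{\frac{93}{7}} - \frac{294}{- \frac{25}{3} - - \frac{70}{3}} = \left(-19\right) \frac{7}{93} - \frac{294}{- \frac{25}{3} + \frac{70}{3}} = - \frac{133}{93} - \frac{294}{15} = - \frac{133}{93} - \frac{98}{5} = - \frac{9779}{465}$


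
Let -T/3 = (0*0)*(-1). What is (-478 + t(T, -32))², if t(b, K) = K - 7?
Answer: 267289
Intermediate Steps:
T = 0 (T = -3*0*0*(-1) = -0*(-1) = -3*0 = 0)
t(b, K) = -7 + K
(-478 + t(T, -32))² = (-478 + (-7 - 32))² = (-478 - 39)² = (-517)² = 267289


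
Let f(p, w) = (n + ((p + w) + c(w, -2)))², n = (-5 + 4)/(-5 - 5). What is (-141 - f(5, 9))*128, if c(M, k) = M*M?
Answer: -29392032/25 ≈ -1.1757e+6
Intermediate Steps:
c(M, k) = M²
n = ⅒ (n = -1/(-10) = -1*(-⅒) = ⅒ ≈ 0.10000)
f(p, w) = (⅒ + p + w + w²)² (f(p, w) = (⅒ + ((p + w) + w²))² = (⅒ + (p + w + w²))² = (⅒ + p + w + w²)²)
(-141 - f(5, 9))*128 = (-141 - (1 + 10*5 + 10*9 + 10*9²)²/100)*128 = (-141 - (1 + 50 + 90 + 10*81)²/100)*128 = (-141 - (1 + 50 + 90 + 810)²/100)*128 = (-141 - 951²/100)*128 = (-141 - 904401/100)*128 = -918501/100*128 = -29392032/25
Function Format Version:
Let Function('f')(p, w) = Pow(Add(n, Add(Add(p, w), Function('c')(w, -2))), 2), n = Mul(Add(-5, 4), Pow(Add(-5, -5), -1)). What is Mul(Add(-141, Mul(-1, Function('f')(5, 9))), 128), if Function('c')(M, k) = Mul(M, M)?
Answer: Rational(-29392032, 25) ≈ -1.1757e+6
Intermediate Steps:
Function('c')(M, k) = Pow(M, 2)
n = Rational(1, 10) (n = Mul(-1, Pow(-10, -1)) = Mul(-1, Rational(-1, 10)) = Rational(1, 10) ≈ 0.10000)
Function('f')(p, w) = Pow(Add(Rational(1, 10), p, w, Pow(w, 2)), 2) (Function('f')(p, w) = Pow(Add(Rational(1, 10), Add(Add(p, w), Pow(w, 2))), 2) = Pow(Add(Rational(1, 10), Add(p, w, Pow(w, 2))), 2) = Pow(Add(Rational(1, 10), p, w, Pow(w, 2)), 2))
Mul(Add(-141, Mul(-1, Function('f')(5, 9))), 128) = Mul(Add(-141, Mul(-1, Mul(Rational(1, 100), Pow(Add(1, Mul(10, 5), Mul(10, 9), Mul(10, Pow(9, 2))), 2)))), 128) = Mul(Add(-141, Mul(-1, Mul(Rational(1, 100), Pow(Add(1, 50, 90, Mul(10, 81)), 2)))), 128) = Mul(Add(-141, Mul(-1, Mul(Rational(1, 100), Pow(Add(1, 50, 90, 810), 2)))), 128) = Mul(Add(-141, Mul(-1, Mul(Rational(1, 100), Pow(951, 2)))), 128) = Mul(Add(-141, Mul(-1, Mul(Rational(1, 100), 904401))), 128) = Mul(Add(-141, Mul(-1, Rational(904401, 100))), 128) = Mul(Add(-141, Rational(-904401, 100)), 128) = Mul(Rational(-918501, 100), 128) = Rational(-29392032, 25)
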